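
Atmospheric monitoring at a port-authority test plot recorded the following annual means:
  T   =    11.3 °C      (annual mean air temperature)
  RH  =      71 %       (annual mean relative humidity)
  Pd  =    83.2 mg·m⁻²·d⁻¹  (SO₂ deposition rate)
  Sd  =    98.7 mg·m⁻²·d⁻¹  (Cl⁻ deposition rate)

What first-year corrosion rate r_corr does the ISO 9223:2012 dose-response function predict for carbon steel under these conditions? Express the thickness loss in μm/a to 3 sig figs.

carbon steel: T>10 °C ⇒ hinge -0.054·(11.3−10) = -0.0702
  sulphur-dioxide contribution → 68.02 μm/a
  chloride contribution → 28.77 μm/a
  total first-year rate 96.79 μm/a

r_corr = 96.8 μm/a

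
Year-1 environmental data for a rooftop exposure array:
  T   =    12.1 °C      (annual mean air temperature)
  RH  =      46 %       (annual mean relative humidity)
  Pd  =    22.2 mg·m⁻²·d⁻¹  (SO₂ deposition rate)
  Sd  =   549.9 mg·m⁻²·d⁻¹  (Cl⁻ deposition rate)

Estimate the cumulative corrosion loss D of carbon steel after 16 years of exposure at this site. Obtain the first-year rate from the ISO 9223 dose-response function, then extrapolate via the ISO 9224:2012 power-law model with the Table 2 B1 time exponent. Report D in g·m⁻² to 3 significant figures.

carbon steel: T>10 °C ⇒ hinge -0.054·(12.1−10) = -0.1134
  SO₂ term: 1.77·22.2^0.52·exp(0.02·46-0.1134) = 19.88
  Sd branch = 0.102·Sd^0.62·e^(0.033·RH+0.04·T) = 37.76 μm/a
  sum: 19.88 + 37.76 → r_corr = 57.64 μm/a
Power-law: D(16) = r_corr · 16^0.523
  D(16) = 57.64 × 16^0.523 = 57.64 × 4.263 = 245.7 μm
  Mass loss = 245.7 μm × 7.85 g/cm³ = 1929 g·m⁻²

D(16) = 1.93e+03 g·m⁻²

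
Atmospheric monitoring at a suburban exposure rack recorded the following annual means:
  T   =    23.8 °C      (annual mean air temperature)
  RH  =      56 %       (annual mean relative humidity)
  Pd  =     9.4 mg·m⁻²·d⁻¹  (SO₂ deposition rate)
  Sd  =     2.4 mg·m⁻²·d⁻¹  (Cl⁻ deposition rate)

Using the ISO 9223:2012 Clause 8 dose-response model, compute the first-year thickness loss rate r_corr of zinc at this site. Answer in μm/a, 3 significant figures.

zinc: f(T) = -0.071·(T−10) [T>10 °C] = -0.9798
  Pd branch = 0.0129·Pd^0.44·e^(0.046·RH+f) = 0.1706 μm/a
  Sd branch = 0.0175·Sd^0.57·e^(0.008·RH+0.085·T) = 0.3411 μm/a
  sum: 0.1706 + 0.3411 → r_corr = 0.5117 μm/a

r_corr = 0.512 μm/a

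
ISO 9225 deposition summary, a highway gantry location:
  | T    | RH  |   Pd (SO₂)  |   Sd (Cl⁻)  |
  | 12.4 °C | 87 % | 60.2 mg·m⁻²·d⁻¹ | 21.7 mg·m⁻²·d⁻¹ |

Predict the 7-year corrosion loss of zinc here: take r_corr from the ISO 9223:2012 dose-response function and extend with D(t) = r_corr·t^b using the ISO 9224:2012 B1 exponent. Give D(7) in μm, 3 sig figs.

zinc: temperature factor f = -0.071·(2.4) = -0.1704
  SO₂ term: 0.0129·60.2^0.44·exp(0.046·87-0.1704) = 3.611
  Sd branch = 0.0175·Sd^0.57·e^(0.008·RH+0.085·T) = 0.5819 μm/a
  r_corr = 3.611 + 0.5819 = 4.193 μm/a
Power-law: D(7) = r_corr · 7^0.813
  D(7) = 4.193 × 7^0.813 = 4.193 × 4.865 = 20.4 μm

D(7) = 20.4 μm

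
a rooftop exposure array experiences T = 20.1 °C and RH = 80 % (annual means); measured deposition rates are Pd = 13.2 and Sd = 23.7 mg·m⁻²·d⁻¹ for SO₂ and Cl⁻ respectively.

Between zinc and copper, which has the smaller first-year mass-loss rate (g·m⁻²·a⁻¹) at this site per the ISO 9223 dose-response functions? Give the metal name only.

zinc

zinc: f(T) = -0.071·(T−10) [T>10 °C] = -0.7171
  SO₂ term: 0.0129·13.2^0.44·exp(0.046·80-0.7171) = 0.777
  Sd branch = 0.0175·Sd^0.57·e^(0.008·RH+0.085·T) = 1.113 μm/a
  r_corr = 0.777 + 1.113 = 1.89 μm/a
  mass loss = 1.89 μm/a × 7.14 g/cm³ = 13.5 g·m⁻²·a⁻¹
copper: T>10 °C ⇒ hinge -0.080·(20.1−10) = -0.8080
  SO₂ term: 0.0053·13.2^0.26·exp(0.059·80-0.8080) = 0.5183
  Cl⁻ term: 0.01025·23.7^0.27·exp(0.036·80+0.049·20.1) = 1.149
  r_corr = 0.5183 + 1.149 = 1.668 μm/a
  mass loss = 1.668 μm/a × 8.96 g/cm³ = 14.94 g·m⁻²·a⁻¹
Ordering by g·m⁻²·a⁻¹: copper (14.9) > zinc (13.5)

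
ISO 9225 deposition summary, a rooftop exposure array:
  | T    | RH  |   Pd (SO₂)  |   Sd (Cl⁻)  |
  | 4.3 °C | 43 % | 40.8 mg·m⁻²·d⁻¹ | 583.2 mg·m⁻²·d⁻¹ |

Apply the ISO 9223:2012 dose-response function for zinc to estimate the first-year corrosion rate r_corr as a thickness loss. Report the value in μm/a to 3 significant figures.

r_corr = 1.73 μm/a

zinc: f(T) = +0.038·(T−10) [T≤10 °C] = -0.2166
  Pd branch = 0.0129·Pd^0.44·e^(0.046·RH+f) = 0.3839 μm/a
  Cl⁻ term: 0.0175·583.2^0.57·exp(0.008·43+0.085·4.3) = 1.342
  r_corr = 0.3839 + 1.342 = 1.726 μm/a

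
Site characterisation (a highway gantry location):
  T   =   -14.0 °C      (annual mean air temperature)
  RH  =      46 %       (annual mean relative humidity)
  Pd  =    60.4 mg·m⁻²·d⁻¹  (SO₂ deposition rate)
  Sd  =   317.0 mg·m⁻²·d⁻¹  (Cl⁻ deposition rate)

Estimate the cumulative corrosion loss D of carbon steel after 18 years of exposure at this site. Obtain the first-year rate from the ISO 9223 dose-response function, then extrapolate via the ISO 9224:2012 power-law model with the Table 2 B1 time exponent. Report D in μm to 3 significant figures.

D(18) = 47.5 μm

carbon steel: temperature factor f = +0.150·(-24.0) = -3.6000
  Pd branch = 1.77·Pd^0.52·e^(0.02·RH+f) = 1.024 μm/a
  Sd branch = 0.102·Sd^0.62·e^(0.033·RH+0.04·T) = 9.447 μm/a
  r_corr = 1.024 + 9.447 = 10.47 μm/a
Power-law: D(18) = r_corr · 18^0.523
  D(18) = 10.47 × 18^0.523 = 10.47 × 4.534 = 47.48 μm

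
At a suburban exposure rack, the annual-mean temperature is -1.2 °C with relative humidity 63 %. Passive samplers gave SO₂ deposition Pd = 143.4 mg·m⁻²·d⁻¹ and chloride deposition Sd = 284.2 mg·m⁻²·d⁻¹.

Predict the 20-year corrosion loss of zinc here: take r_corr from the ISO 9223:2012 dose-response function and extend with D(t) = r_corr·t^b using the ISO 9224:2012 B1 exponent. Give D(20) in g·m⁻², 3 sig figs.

zinc: temperature factor f = +0.038·(-11.2) = -0.4256
  SO₂ term: 0.0129·143.4^0.44·exp(0.046·63-0.4256) = 1.359
  Cl⁻ term: 0.0175·284.2^0.57·exp(0.008·63+0.085·-1.2) = 0.6549
  r_corr = 1.359 + 0.6549 = 2.014 μm/a
Power-law: D(20) = r_corr · 20^0.813
  D(20) = 2.014 × 20^0.813 = 2.014 × 11.42 = 23 μm
  Mass loss = 23 μm × 7.14 g/cm³ = 164.2 g·m⁻²

D(20) = 164 g·m⁻²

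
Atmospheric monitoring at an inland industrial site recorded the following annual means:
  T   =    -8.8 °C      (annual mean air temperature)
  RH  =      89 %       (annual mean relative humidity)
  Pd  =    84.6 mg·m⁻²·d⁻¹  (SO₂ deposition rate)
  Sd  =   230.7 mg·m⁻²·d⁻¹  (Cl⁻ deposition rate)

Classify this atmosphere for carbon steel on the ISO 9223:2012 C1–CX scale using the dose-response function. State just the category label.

carbon steel: temperature factor f = +0.150·(-18.8) = -2.8200
  SO₂ term: 1.77·84.6^0.52·exp(0.02·89-2.8200) = 6.288
  Cl⁻ term: 0.102·230.7^0.62·exp(0.033·89+0.04·-8.8) = 39.48
  r_corr = 6.288 + 39.48 = 45.77 μm/a
ISO 9223 Table 2 (carbon steel): 25 < 45.8 ≤ 50 μm/a ⇒ C3

C3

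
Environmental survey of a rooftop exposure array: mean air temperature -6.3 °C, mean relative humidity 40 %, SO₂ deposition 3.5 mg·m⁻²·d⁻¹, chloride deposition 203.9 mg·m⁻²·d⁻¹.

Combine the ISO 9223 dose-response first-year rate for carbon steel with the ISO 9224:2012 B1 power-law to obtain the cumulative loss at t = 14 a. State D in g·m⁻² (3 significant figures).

carbon steel: temperature factor f = +0.150·(-16.3) = -2.4450
  Pd branch = 1.77·Pd^0.52·e^(0.02·RH+f) = 0.6554 μm/a
  Cl⁻ term: 0.102·203.9^0.62·exp(0.033·40+0.04·-6.3) = 8.022
  sum: 0.6554 + 8.022 → r_corr = 8.677 μm/a
ISO 9224: D(t) = r_corr · t^b with b = 0.523 (carbon steel, B1)
  D(14) = 8.677 × 14^0.523 = 8.677 × 3.976 = 34.5 μm
  Mass loss = 34.5 μm × 7.85 g/cm³ = 270.8 g·m⁻²

D(14) = 271 g·m⁻²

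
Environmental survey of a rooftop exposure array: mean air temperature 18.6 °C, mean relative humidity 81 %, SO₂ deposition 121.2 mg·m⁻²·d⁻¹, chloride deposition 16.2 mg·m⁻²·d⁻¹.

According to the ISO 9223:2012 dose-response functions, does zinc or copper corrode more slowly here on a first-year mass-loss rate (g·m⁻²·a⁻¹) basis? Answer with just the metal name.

zinc: f(T) = -0.071·(T−10) [T>10 °C] = -0.6106
  sulphur-dioxide contribution → 2.401 μm/a
  chloride contribution → 0.7953 μm/a
  ⇒ r_corr(zinc) = 3.196 μm/a
  mass loss = 3.196 μm/a × 7.14 g/cm³ = 22.82 g·m⁻²·a⁻¹
copper: T>10 °C ⇒ hinge -0.080·(18.6−10) = -0.6880
  sulphur-dioxide contribution → 1.103 μm/a
  chloride contribution → 0.9989 μm/a
  total first-year rate 2.102 μm/a
  mass loss = 2.102 μm/a × 8.96 g/cm³ = 18.84 g·m⁻²·a⁻¹
Ordering by g·m⁻²·a⁻¹: zinc (22.8) > copper (18.8)

copper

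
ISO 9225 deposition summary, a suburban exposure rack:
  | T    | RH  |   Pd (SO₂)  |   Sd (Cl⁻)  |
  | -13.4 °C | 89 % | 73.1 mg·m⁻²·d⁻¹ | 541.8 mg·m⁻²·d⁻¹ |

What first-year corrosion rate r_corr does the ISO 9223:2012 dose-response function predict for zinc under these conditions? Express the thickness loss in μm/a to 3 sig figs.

zinc: T≤10 °C ⇒ hinge +0.038·(-13.4−10) = -0.8892
  SO₂ term: 0.0129·73.1^0.44·exp(0.046·89-0.8892) = 2.102
  Sd branch = 0.0175·Sd^0.57·e^(0.008·RH+0.085·T) = 0.4129 μm/a
  r_corr = 2.102 + 0.4129 = 2.514 μm/a

r_corr = 2.51 μm/a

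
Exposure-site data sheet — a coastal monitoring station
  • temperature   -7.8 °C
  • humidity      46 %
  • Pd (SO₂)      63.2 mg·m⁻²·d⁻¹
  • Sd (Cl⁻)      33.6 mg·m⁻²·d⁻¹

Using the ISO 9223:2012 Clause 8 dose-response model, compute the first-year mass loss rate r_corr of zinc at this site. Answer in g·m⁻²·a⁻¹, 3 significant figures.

zinc: f(T) = +0.038·(T−10) [T≤10 °C] = -0.6764
  Pd branch = 0.0129·Pd^0.44·e^(0.046·RH+f) = 0.3374 μm/a
  Cl⁻ term: 0.0175·33.6^0.57·exp(0.008·46+0.085·-7.8) = 0.09659
  sum: 0.3374 + 0.09659 → r_corr = 0.434 μm/a
Convert to mass loss: 0.434 μm/a × 7.14 g/cm³ = 3.099 g·m⁻²·a⁻¹

r_corr = 3.10 g·m⁻²·a⁻¹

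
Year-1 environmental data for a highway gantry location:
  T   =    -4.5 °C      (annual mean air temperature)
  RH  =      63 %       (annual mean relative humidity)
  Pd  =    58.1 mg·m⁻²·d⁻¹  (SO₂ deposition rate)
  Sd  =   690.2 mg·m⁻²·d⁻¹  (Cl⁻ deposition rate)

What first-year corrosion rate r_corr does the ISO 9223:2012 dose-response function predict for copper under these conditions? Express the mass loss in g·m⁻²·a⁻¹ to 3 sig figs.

copper: f(T) = +0.126·(T−10) [T≤10 °C] = -1.8270
  SO₂ term: 0.0053·58.1^0.26·exp(0.059·63-1.8270) = 0.1009
  Cl⁻ term: 0.01025·690.2^0.27·exp(0.036·63+0.049·-4.5) = 0.4639
  sum: 0.1009 + 0.4639 → r_corr = 0.5648 μm/a
Convert to mass loss: 0.5648 μm/a × 8.96 g/cm³ = 5.061 g·m⁻²·a⁻¹

r_corr = 5.06 g·m⁻²·a⁻¹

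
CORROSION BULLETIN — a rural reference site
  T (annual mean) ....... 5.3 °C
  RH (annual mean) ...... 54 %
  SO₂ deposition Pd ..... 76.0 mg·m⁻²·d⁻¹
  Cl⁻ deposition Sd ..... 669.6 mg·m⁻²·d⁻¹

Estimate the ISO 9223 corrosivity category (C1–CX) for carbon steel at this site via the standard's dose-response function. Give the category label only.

C4

carbon steel: f(T) = +0.150·(T−10) [T≤10 °C] = -0.7050
  Pd branch = 1.77·Pd^0.52·e^(0.02·RH+f) = 24.48 μm/a
  Sd branch = 0.102·Sd^0.62·e^(0.033·RH+0.04·T) = 42.32 μm/a
  r_corr = 24.48 + 42.32 = 66.81 μm/a
ISO 9223 Table 2 (carbon steel): 50 < 66.8 ≤ 80 μm/a ⇒ C4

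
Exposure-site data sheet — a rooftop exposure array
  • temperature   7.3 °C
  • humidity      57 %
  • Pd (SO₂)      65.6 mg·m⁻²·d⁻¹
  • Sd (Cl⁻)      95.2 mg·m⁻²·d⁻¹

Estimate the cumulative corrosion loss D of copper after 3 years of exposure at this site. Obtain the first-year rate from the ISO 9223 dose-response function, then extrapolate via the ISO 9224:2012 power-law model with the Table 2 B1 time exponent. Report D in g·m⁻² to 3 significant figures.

D(3) = 13.3 g·m⁻²

copper: T≤10 °C ⇒ hinge +0.126·(7.3−10) = -0.3402
  sulphur-dioxide contribution → 0.3232 μm/a
  chloride contribution → 0.3904 μm/a
  ⇒ r_corr(copper) = 0.7136 μm/a
Power-law: D(3) = r_corr · 3^0.667
  D(3) = 0.7136 × 3^0.667 = 0.7136 × 2.081 = 1.485 μm
  Mass loss = 1.485 μm × 8.96 g/cm³ = 13.3 g·m⁻²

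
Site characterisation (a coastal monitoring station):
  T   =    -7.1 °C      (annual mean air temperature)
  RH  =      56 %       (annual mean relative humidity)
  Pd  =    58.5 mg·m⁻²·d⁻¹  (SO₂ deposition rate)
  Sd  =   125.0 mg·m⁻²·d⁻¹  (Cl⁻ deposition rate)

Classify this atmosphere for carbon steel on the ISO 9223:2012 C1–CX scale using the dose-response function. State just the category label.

carbon steel: T≤10 °C ⇒ hinge +0.150·(-7.1−10) = -2.5650
  SO₂ term: 1.77·58.5^0.52·exp(0.02·56-2.5650) = 3.462
  Cl⁻ term: 0.102·125.0^0.62·exp(0.033·56+0.04·-7.1) = 9.726
  sum: 3.462 + 9.726 → r_corr = 13.19 μm/a
ISO 9223 Table 2 (carbon steel): 1.3 < 13.2 ≤ 25 μm/a ⇒ C2

C2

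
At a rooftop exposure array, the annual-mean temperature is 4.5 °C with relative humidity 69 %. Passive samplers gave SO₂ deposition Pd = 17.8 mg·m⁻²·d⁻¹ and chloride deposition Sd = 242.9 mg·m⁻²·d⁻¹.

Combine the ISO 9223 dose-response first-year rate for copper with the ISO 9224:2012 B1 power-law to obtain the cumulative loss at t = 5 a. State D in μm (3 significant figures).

D(5) = 2.94 μm

copper: f(T) = +0.126·(T−10) [T≤10 °C] = -0.6930
  SO₂ term: 0.0053·17.8^0.26·exp(0.059·69-0.6930) = 0.3284
  Sd branch = 0.01025·Sd^0.27·e^(0.036·RH+0.049·T) = 0.6751 μm/a
  r_corr = 0.3284 + 0.6751 = 1.003 μm/a
Long-term exponent b (ISO 9224 Table 2, B1) = 0.667
  D(5) = 1.003 × 5^0.667 = 1.003 × 2.926 = 2.936 μm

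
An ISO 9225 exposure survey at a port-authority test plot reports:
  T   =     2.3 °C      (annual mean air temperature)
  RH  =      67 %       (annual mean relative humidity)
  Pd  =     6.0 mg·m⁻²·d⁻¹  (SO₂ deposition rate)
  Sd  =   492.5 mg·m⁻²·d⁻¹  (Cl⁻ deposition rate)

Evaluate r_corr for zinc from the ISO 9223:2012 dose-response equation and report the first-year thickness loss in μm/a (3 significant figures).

zinc: temperature factor f = +0.038·(-7.7) = -0.2926
  SO₂ term: 0.0129·6.0^0.44·exp(0.046·67-0.2926) = 0.4617
  Sd branch = 0.0175·Sd^0.57·e^(0.008·RH+0.085·T) = 1.246 μm/a
  sum: 0.4617 + 1.246 → r_corr = 1.707 μm/a

r_corr = 1.71 μm/a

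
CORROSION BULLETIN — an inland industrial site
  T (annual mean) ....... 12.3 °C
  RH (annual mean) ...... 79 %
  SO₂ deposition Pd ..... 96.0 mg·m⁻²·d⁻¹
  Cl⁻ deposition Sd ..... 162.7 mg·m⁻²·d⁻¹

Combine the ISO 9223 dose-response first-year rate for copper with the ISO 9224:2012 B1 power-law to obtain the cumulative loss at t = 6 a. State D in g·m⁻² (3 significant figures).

copper: temperature factor f = -0.080·(2.3) = -0.1840
  SO₂ term: 0.0053·96.0^0.26·exp(0.059·79-0.1840) = 1.528
  Sd branch = 0.01025·Sd^0.27·e^(0.036·RH+0.049·T) = 1.273 μm/a
  sum: 1.528 + 1.273 → r_corr = 2.8 μm/a
Long-term exponent b (ISO 9224 Table 2, B1) = 0.667
  D(6) = 2.8 × 6^0.667 = 2.8 × 3.304 = 9.251 μm
  Mass loss = 9.251 μm × 8.96 g/cm³ = 82.89 g·m⁻²

D(6) = 82.9 g·m⁻²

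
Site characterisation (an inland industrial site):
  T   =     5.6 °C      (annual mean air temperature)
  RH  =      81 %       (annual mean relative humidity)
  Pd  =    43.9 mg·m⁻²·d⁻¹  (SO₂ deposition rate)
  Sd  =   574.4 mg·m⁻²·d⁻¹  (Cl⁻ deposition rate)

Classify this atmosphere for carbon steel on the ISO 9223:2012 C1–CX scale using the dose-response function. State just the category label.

carbon steel: temperature factor f = +0.150·(-4.4) = -0.6600
  Pd branch = 1.77·Pd^0.52·e^(0.02·RH+f) = 33.04 μm/a
  Cl⁻ term: 0.102·574.4^0.62·exp(0.033·81+0.04·5.6) = 94.94
  sum: 33.04 + 94.94 → r_corr = 128 μm/a
ISO 9223 Table 2 (carbon steel): 80 < 128 ≤ 200 μm/a ⇒ C5

C5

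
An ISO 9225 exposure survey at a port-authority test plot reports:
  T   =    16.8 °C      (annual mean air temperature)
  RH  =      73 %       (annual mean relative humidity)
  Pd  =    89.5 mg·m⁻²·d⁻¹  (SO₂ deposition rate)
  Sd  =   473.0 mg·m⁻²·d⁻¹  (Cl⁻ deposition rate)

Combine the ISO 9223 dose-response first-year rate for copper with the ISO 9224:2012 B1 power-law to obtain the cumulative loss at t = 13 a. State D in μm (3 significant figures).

D(13) = 13.5 μm

copper: f(T) = -0.080·(T−10) [T>10 °C] = -0.5440
  SO₂ term: 0.0053·89.5^0.26·exp(0.059·73-0.5440) = 0.7345
  Cl⁻ term: 0.01025·473.0^0.27·exp(0.036·73+0.049·16.8) = 1.705
  r_corr = 0.7345 + 1.705 = 2.44 μm/a
Power-law: D(13) = r_corr · 13^0.667
  D(13) = 2.44 × 13^0.667 = 2.44 × 5.534 = 13.5 μm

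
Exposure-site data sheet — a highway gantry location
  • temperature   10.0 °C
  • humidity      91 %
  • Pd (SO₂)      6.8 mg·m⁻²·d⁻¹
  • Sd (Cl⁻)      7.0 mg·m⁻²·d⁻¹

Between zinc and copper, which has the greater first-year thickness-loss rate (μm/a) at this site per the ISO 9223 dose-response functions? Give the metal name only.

zinc: temperature factor f = +0.038·(0.0) = +0.0000
  Pd branch = 0.0129·Pd^0.44·e^(0.046·RH+f) = 1.972 μm/a
  Cl⁻ term: 0.0175·7.0^0.57·exp(0.008·91+0.085·10.0) = 0.2571
  sum: 1.972 + 0.2571 → r_corr = 2.229 μm/a
copper: f(T) = +0.126·(T−10) [T≤10 °C] = +0.0000
  Pd branch = 0.0053·Pd^0.26·e^(0.059·RH+f) = 1.873 μm/a
  Cl⁻ term: 0.01025·7.0^0.27·exp(0.036·91+0.049·10.0) = 0.749
  sum: 1.873 + 0.749 → r_corr = 2.622 μm/a
Ordering by μm/a: copper (2.62) > zinc (2.23)

copper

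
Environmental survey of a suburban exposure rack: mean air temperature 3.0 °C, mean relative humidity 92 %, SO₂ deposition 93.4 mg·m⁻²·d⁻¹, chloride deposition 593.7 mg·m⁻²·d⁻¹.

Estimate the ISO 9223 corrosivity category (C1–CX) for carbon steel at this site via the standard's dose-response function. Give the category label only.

C5

carbon steel: temperature factor f = +0.150·(-7.0) = -1.0500
  sulphur-dioxide contribution → 41.27 μm/a
  chloride contribution → 125.6 μm/a
  total first-year rate 166.8 μm/a
ISO 9223 Table 2 (carbon steel): 80 < 167 ≤ 200 μm/a ⇒ C5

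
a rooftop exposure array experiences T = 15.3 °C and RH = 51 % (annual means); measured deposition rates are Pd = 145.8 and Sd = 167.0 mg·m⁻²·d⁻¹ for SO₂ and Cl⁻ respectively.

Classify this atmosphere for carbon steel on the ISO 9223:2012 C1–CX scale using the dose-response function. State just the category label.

carbon steel: T>10 °C ⇒ hinge -0.054·(15.3−10) = -0.2862
  Pd branch = 1.77·Pd^0.52·e^(0.02·RH+f) = 49.18 μm/a
  Sd branch = 0.102·Sd^0.62·e^(0.033·RH+0.04·T) = 24.18 μm/a
  r_corr = 49.18 + 24.18 = 73.36 μm/a
ISO 9223 Table 2 (carbon steel): 50 < 73.4 ≤ 80 μm/a ⇒ C4

C4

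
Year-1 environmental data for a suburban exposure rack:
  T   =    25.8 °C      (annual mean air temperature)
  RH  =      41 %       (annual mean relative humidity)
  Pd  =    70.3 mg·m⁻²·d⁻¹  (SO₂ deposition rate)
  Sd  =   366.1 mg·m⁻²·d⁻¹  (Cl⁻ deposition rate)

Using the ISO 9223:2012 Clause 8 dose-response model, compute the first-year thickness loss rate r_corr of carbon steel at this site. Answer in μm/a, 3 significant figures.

r_corr = 58.7 μm/a

carbon steel: T>10 °C ⇒ hinge -0.054·(25.8−10) = -0.8532
  Pd branch = 1.77·Pd^0.52·e^(0.02·RH+f) = 15.63 μm/a
  Cl⁻ term: 0.102·366.1^0.62·exp(0.033·41+0.04·25.8) = 43.04
  r_corr = 15.63 + 43.04 = 58.67 μm/a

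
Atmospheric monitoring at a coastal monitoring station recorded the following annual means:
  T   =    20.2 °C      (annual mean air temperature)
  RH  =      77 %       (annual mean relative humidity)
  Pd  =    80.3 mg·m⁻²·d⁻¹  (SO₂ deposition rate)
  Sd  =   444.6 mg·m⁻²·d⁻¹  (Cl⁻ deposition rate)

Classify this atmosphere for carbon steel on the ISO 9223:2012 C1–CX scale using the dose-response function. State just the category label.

carbon steel: temperature factor f = -0.054·(10.2) = -0.5508
  SO₂ term: 1.77·80.3^0.52·exp(0.02·77-0.5508) = 46.56
  Cl⁻ term: 0.102·444.6^0.62·exp(0.033·77+0.04·20.2) = 127.3
  r_corr = 46.56 + 127.3 = 173.9 μm/a
ISO 9223 Table 2 (carbon steel): 80 < 174 ≤ 200 μm/a ⇒ C5

C5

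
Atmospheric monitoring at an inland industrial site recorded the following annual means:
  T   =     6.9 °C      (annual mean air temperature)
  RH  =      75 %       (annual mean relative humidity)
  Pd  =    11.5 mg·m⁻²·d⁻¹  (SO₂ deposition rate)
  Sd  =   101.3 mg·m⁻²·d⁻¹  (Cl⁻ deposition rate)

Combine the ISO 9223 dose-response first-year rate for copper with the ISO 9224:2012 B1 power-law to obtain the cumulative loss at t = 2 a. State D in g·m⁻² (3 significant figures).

D(2) = 18.6 g·m⁻²

copper: f(T) = +0.126·(T−10) [T≤10 °C] = -0.3906
  sulphur-dioxide contribution → 0.5652 μm/a
  chloride contribution → 0.7442 μm/a
  total first-year rate 1.309 μm/a
Power-law: D(2) = r_corr · 2^0.667
  D(2) = 1.309 × 2^0.667 = 1.309 × 1.588 = 2.079 μm
  Mass loss = 2.079 μm × 8.96 g/cm³ = 18.63 g·m⁻²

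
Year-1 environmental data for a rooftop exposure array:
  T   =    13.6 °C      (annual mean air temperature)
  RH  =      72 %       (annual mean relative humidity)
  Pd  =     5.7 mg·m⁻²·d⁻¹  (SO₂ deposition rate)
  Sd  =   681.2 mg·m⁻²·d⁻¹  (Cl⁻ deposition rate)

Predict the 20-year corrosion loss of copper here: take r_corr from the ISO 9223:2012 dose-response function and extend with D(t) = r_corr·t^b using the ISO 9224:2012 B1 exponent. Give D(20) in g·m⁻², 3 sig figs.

copper: f(T) = -0.080·(T−10) [T>10 °C] = -0.2880
  sulphur-dioxide contribution → 0.4371 μm/a
  chloride contribution → 1.552 μm/a
  total first-year rate 1.989 μm/a
Power-law: D(20) = r_corr · 20^0.667
  D(20) = 1.989 × 20^0.667 = 1.989 × 7.375 = 14.67 μm
  Mass loss = 14.67 μm × 8.96 g/cm³ = 131.4 g·m⁻²

D(20) = 131 g·m⁻²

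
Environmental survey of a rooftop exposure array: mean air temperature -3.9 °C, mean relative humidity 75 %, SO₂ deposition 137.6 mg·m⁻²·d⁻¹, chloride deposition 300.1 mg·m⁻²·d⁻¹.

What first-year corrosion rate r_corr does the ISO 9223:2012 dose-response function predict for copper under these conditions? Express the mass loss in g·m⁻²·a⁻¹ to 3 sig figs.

copper: T≤10 °C ⇒ hinge +0.126·(-3.9−10) = -1.7514
  Pd branch = 0.0053·Pd^0.26·e^(0.059·RH+f) = 0.2763 μm/a
  Sd branch = 0.01025·Sd^0.27·e^(0.036·RH+0.049·T) = 0.5877 μm/a
  sum: 0.2763 + 0.5877 → r_corr = 0.8641 μm/a
Convert to mass loss: 0.8641 μm/a × 8.96 g/cm³ = 7.742 g·m⁻²·a⁻¹

r_corr = 7.74 g·m⁻²·a⁻¹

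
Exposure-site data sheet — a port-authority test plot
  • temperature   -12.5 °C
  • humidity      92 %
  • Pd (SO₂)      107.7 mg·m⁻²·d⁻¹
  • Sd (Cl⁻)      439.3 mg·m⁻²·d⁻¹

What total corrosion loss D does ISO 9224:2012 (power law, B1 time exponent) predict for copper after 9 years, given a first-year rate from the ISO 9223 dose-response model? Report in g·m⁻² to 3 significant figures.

D(9) = 39.9 g·m⁻²

copper: f(T) = +0.126·(T−10) [T≤10 °C] = -2.8350
  SO₂ term: 0.0053·107.7^0.26·exp(0.059·92-2.8350) = 0.2392
  Cl⁻ term: 0.01025·439.3^0.27·exp(0.036·92+0.049·-12.5) = 0.7882
  r_corr = 0.2392 + 0.7882 = 1.027 μm/a
ISO 9224: D(t) = r_corr · t^b with b = 0.667 (copper, B1)
  D(9) = 1.027 × 9^0.667 = 1.027 × 4.33 = 4.449 μm
  Mass loss = 4.449 μm × 8.96 g/cm³ = 39.86 g·m⁻²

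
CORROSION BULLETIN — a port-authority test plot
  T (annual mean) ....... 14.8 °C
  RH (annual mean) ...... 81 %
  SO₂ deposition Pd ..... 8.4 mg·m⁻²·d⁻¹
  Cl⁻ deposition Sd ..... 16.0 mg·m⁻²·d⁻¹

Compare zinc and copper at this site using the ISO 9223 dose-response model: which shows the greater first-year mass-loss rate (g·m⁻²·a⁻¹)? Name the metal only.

zinc: f(T) = -0.071·(T−10) [T>10 °C] = -0.3408
  SO₂ term: 0.0129·8.4^0.44·exp(0.046·81-0.3408) = 0.9715
  Cl⁻ term: 0.0175·16.0^0.57·exp(0.008·81+0.085·14.8) = 0.5717
  r_corr = 0.9715 + 0.5717 = 1.543 μm/a
  mass loss = 1.543 μm/a × 7.14 g/cm³ = 11.02 g·m⁻²·a⁻¹
copper: temperature factor f = -0.080·(4.8) = -0.3840
  SO₂ term: 0.0053·8.4^0.26·exp(0.059·81-0.3840) = 0.747
  Cl⁻ term: 0.01025·16.0^0.27·exp(0.036·81+0.049·14.8) = 0.8264
  sum: 0.747 + 0.8264 → r_corr = 1.573 μm/a
  mass loss = 1.573 μm/a × 8.96 g/cm³ = 14.1 g·m⁻²·a⁻¹
Ordering by g·m⁻²·a⁻¹: copper (14.1) > zinc (11)

copper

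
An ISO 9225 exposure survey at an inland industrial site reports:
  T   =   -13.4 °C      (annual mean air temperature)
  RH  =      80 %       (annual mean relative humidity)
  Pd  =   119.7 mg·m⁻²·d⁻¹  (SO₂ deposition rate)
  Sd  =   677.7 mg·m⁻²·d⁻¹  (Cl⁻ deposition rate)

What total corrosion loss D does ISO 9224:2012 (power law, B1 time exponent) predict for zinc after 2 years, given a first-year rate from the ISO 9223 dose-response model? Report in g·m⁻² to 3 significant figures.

D(2) = 27.1 g·m⁻²

zinc: temperature factor f = +0.038·(-23.4) = -0.8892
  sulphur-dioxide contribution → 1.726 μm/a
  chloride contribution → 0.4365 μm/a
  total first-year rate 2.162 μm/a
ISO 9224: D(t) = r_corr · t^b with b = 0.813 (zinc, B1)
  D(2) = 2.162 × 2^0.813 = 2.162 × 1.757 = 3.799 μm
  Mass loss = 3.799 μm × 7.14 g/cm³ = 27.12 g·m⁻²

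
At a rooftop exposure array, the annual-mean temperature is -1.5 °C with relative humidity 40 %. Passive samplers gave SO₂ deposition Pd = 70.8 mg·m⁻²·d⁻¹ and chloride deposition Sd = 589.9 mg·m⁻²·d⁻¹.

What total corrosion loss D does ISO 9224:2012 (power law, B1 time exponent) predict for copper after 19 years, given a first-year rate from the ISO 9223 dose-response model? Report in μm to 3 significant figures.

copper: T≤10 °C ⇒ hinge +0.126·(-1.5−10) = -1.4490
  sulphur-dioxide contribution → 0.0399 μm/a
  chloride contribution → 0.2251 μm/a
  ⇒ r_corr(copper) = 0.265 μm/a
Power-law: D(19) = r_corr · 19^0.667
  D(19) = 0.265 × 19^0.667 = 0.265 × 7.127 = 1.888 μm

D(19) = 1.89 μm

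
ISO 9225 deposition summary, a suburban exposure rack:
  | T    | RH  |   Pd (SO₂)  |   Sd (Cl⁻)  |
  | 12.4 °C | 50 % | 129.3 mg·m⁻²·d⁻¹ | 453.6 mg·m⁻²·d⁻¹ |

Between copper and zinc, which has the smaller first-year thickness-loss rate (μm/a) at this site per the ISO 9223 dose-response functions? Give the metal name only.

copper

copper: f(T) = -0.080·(T−10) [T>10 °C] = -0.1920
  Pd branch = 0.0053·Pd^0.26·e^(0.059·RH+f) = 0.2959 μm/a
  Cl⁻ term: 0.01025·453.6^0.27·exp(0.036·50+0.049·12.4) = 0.5938
  sum: 0.2959 + 0.5938 → r_corr = 0.8896 μm/a
zinc: f(T) = -0.071·(T−10) [T>10 °C] = -0.1704
  SO₂ term: 0.0129·129.3^0.44·exp(0.046·50-0.1704) = 0.9217
  Cl⁻ term: 0.0175·453.6^0.57·exp(0.008·50+0.085·12.4) = 2.448
  r_corr = 0.9217 + 2.448 = 3.37 μm/a
Ordering by μm/a: zinc (3.37) > copper (0.89)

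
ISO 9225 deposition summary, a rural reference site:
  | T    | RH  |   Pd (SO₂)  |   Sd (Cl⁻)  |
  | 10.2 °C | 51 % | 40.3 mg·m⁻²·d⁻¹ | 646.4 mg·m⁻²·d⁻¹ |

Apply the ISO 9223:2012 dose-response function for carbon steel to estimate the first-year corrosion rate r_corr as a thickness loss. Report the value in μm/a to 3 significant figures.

carbon steel: T>10 °C ⇒ hinge -0.054·(10.2−10) = -0.0108
  SO₂ term: 1.77·40.3^0.52·exp(0.02·51-0.0108) = 33.19
  Sd branch = 0.102·Sd^0.62·e^(0.033·RH+0.04·T) = 45.63 μm/a
  r_corr = 33.19 + 45.63 = 78.82 μm/a

r_corr = 78.8 μm/a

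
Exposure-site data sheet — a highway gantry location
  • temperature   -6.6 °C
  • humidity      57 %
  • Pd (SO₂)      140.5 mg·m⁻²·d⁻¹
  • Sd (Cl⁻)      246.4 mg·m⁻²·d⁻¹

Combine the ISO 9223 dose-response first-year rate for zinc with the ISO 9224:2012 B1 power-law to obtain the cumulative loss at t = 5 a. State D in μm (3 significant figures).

zinc: f(T) = +0.038·(T−10) [T≤10 °C] = -0.6308
  SO₂ term: 0.0129·140.5^0.44·exp(0.046·57-0.6308) = 0.8324
  Cl⁻ term: 0.0175·246.4^0.57·exp(0.008·57+0.085·-6.6) = 0.3636
  sum: 0.8324 + 0.3636 → r_corr = 1.196 μm/a
ISO 9224: D(t) = r_corr · t^b with b = 0.813 (zinc, B1)
  D(5) = 1.196 × 5^0.813 = 1.196 × 3.701 = 4.426 μm

D(5) = 4.43 μm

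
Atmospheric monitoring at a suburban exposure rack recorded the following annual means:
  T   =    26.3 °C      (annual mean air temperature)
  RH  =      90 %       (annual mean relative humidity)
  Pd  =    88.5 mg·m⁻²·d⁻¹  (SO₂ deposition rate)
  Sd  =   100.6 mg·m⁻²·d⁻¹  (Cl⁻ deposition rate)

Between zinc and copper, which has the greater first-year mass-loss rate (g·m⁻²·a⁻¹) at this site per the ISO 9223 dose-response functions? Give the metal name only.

zinc

zinc: f(T) = -0.071·(T−10) [T>10 °C] = -1.1573
  SO₂ term: 0.0129·88.5^0.44·exp(0.046·90-1.1573) = 1.831
  Sd branch = 0.0175·Sd^0.57·e^(0.008·RH+0.085·T) = 4.657 μm/a
  sum: 1.831 + 4.657 → r_corr = 6.487 μm/a
  mass loss = 6.487 μm/a × 7.14 g/cm³ = 46.32 g·m⁻²·a⁻¹
copper: temperature factor f = -0.080·(16.3) = -1.3040
  Pd branch = 0.0053·Pd^0.26·e^(0.059·RH+f) = 0.9338 μm/a
  Sd branch = 0.01025·Sd^0.27·e^(0.036·RH+0.049·T) = 3.298 μm/a
  r_corr = 0.9338 + 3.298 = 4.232 μm/a
  mass loss = 4.232 μm/a × 8.96 g/cm³ = 37.91 g·m⁻²·a⁻¹
Ordering by g·m⁻²·a⁻¹: zinc (46.3) > copper (37.9)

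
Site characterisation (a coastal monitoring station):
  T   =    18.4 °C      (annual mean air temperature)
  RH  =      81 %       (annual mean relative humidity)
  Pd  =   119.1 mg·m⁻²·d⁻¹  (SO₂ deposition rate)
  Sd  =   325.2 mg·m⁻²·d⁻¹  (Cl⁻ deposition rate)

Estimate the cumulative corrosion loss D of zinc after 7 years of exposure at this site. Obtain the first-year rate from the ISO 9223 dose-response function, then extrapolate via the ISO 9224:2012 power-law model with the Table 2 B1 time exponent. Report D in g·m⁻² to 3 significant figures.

zinc: temperature factor f = -0.071·(8.4) = -0.5964
  Pd branch = 0.0129·Pd^0.44·e^(0.046·RH+f) = 2.416 μm/a
  Sd branch = 0.0175·Sd^0.57·e^(0.008·RH+0.085·T) = 4.321 μm/a
  r_corr = 2.416 + 4.321 = 6.738 μm/a
Power-law: D(7) = r_corr · 7^0.813
  D(7) = 6.738 × 7^0.813 = 6.738 × 4.865 = 32.78 μm
  Mass loss = 32.78 μm × 7.14 g/cm³ = 234 g·m⁻²

D(7) = 234 g·m⁻²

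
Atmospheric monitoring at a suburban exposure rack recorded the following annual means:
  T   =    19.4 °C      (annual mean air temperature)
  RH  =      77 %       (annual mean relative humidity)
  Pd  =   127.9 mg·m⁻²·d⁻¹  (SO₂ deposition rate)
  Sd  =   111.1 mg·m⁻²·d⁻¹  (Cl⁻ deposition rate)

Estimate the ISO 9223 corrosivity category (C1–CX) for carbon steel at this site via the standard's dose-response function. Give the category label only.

C5

carbon steel: f(T) = -0.054·(T−10) [T>10 °C] = -0.5076
  sulphur-dioxide contribution → 61.93 μm/a
  chloride contribution → 52.18 μm/a
  ⇒ r_corr(carbon steel) = 114.1 μm/a
ISO 9223 Table 2 (carbon steel): 80 < 114 ≤ 200 μm/a ⇒ C5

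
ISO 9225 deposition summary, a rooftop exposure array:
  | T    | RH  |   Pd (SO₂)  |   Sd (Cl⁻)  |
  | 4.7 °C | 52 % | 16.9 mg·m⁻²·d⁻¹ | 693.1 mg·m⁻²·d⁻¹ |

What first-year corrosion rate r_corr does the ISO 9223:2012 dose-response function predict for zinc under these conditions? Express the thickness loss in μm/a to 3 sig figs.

zinc: T≤10 °C ⇒ hinge +0.038·(4.7−10) = -0.2014
  sulphur-dioxide contribution → 0.4002 μm/a
  chloride contribution → 1.646 μm/a
  ⇒ r_corr(zinc) = 2.046 μm/a

r_corr = 2.05 μm/a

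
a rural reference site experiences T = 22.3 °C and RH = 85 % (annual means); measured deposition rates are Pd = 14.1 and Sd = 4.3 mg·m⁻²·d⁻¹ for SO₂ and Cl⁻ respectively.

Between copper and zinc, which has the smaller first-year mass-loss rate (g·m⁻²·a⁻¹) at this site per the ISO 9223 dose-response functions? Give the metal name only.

zinc

copper: f(T) = -0.080·(T−10) [T>10 °C] = -0.9840
  sulphur-dioxide contribution → 0.5939 μm/a
  chloride contribution → 0.9666 μm/a
  total first-year rate 1.561 μm/a
  mass loss = 1.561 μm/a × 8.96 g/cm³ = 13.98 g·m⁻²·a⁻¹
zinc: temperature factor f = -0.071·(12.3) = -0.8733
  sulphur-dioxide contribution → 0.8611 μm/a
  chloride contribution → 0.528 μm/a
  total first-year rate 1.389 μm/a
  mass loss = 1.389 μm/a × 7.14 g/cm³ = 9.918 g·m⁻²·a⁻¹
Ordering by g·m⁻²·a⁻¹: copper (14) > zinc (9.92)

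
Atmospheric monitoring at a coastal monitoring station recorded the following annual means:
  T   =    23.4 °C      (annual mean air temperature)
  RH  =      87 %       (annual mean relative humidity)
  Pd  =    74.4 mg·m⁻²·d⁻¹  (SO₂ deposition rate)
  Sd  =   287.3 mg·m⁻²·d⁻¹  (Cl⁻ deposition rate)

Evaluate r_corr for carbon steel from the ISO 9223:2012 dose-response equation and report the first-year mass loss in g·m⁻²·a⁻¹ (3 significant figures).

carbon steel: f(T) = -0.054·(T−10) [T>10 °C] = -0.7236
  SO₂ term: 1.77·74.4^0.52·exp(0.02·87-0.7236) = 45.98
  Cl⁻ term: 0.102·287.3^0.62·exp(0.033·87+0.04·23.4) = 153.5
  sum: 45.98 + 153.5 → r_corr = 199.5 μm/a
Convert to mass loss: 199.5 μm/a × 7.85 g/cm³ = 1566 g·m⁻²·a⁻¹

r_corr = 1.57e+03 g·m⁻²·a⁻¹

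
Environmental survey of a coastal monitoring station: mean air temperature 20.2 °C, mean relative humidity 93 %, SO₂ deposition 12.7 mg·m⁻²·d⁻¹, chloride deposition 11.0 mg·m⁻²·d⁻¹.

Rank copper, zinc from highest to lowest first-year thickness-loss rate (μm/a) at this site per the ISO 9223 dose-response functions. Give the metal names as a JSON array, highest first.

["copper", "zinc"]

copper: temperature factor f = -0.080·(10.2) = -0.8160
  sulphur-dioxide contribution → 1.096 μm/a
  chloride contribution → 1.499 μm/a
  total first-year rate 2.595 μm/a
zinc: temperature factor f = -0.071·(10.2) = -0.7242
  sulphur-dioxide contribution → 1.379 μm/a
  chloride contribution → 0.8043 μm/a
  total first-year rate 2.184 μm/a
Ordering by μm/a: copper (2.6) > zinc (2.18)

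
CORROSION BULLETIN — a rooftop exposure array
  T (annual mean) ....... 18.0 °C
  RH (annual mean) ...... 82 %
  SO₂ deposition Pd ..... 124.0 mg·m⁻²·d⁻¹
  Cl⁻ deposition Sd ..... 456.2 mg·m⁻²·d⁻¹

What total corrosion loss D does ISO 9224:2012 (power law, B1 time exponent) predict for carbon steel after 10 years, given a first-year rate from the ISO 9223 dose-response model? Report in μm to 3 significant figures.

D(10) = 708 μm

carbon steel: f(T) = -0.054·(T−10) [T>10 °C] = -0.4320
  sulphur-dioxide contribution → 72.64 μm/a
  chloride contribution → 139.7 μm/a
  total first-year rate 212.3 μm/a
ISO 9224: D(t) = r_corr · t^b with b = 0.523 (carbon steel, B1)
  D(10) = 212.3 × 10^0.523 = 212.3 × 3.334 = 708 μm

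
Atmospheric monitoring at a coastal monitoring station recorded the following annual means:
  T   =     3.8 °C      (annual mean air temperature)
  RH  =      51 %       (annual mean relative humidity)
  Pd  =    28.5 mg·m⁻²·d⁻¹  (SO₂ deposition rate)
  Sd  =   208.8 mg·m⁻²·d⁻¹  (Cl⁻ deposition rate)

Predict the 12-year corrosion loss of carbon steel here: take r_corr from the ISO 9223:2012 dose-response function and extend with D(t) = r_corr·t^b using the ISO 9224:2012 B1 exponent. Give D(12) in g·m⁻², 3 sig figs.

D(12) = 823 g·m⁻²

carbon steel: f(T) = +0.150·(T−10) [T≤10 °C] = -0.9300
  Pd branch = 1.77·Pd^0.52·e^(0.02·RH+f) = 11.06 μm/a
  Cl⁻ term: 0.102·208.8^0.62·exp(0.033·51+0.04·3.8) = 17.53
  sum: 11.06 + 17.53 → r_corr = 28.58 μm/a
Power-law: D(12) = r_corr · 12^0.523
  D(12) = 28.58 × 12^0.523 = 28.58 × 3.668 = 104.8 μm
  Mass loss = 104.8 μm × 7.85 g/cm³ = 823 g·m⁻²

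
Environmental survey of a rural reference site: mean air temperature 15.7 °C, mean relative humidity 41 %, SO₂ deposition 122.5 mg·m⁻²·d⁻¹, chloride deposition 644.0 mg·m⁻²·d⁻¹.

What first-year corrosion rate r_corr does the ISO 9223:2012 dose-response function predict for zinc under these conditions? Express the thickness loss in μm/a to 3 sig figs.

zinc: temperature factor f = -0.071·(5.7) = -0.4047
  Pd branch = 0.0129·Pd^0.44·e^(0.046·RH+f) = 0.4706 μm/a
  Sd branch = 0.0175·Sd^0.57·e^(0.008·RH+0.085·T) = 3.682 μm/a
  r_corr = 0.4706 + 3.682 = 4.153 μm/a

r_corr = 4.15 μm/a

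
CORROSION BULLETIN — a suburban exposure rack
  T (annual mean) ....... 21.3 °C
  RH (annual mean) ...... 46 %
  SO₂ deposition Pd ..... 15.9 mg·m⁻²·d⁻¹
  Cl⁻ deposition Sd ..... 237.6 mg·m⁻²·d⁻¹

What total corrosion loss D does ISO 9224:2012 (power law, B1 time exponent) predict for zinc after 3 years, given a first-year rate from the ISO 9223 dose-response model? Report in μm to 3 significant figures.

zinc: f(T) = -0.071·(T−10) [T>10 °C] = -0.8023
  sulphur-dioxide contribution → 0.1621 μm/a
  chloride contribution → 3.494 μm/a
  ⇒ r_corr(zinc) = 3.657 μm/a
Power-law: D(3) = r_corr · 3^0.813
  D(3) = 3.657 × 3^0.813 = 3.657 × 2.443 = 8.932 μm

D(3) = 8.93 μm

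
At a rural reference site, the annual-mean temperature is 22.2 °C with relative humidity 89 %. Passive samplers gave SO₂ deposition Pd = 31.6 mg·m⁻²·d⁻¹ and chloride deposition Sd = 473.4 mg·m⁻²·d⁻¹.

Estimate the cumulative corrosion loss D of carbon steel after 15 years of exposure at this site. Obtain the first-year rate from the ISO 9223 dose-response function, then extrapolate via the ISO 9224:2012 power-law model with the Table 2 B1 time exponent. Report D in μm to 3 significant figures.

D(15) = 1.01e+03 μm

carbon steel: T>10 °C ⇒ hinge -0.054·(22.2−10) = -0.6588
  sulphur-dioxide contribution → 32.71 μm/a
  chloride contribution → 213 μm/a
  ⇒ r_corr(carbon steel) = 245.7 μm/a
ISO 9224: D(t) = r_corr · t^b with b = 0.523 (carbon steel, B1)
  D(15) = 245.7 × 15^0.523 = 245.7 × 4.122 = 1013 μm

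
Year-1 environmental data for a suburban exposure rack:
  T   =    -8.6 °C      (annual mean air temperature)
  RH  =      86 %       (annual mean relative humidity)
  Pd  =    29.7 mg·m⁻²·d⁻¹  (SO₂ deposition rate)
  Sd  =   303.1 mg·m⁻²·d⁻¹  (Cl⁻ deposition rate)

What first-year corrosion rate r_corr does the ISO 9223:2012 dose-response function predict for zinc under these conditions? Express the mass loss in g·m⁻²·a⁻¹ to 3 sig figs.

r_corr = 13.7 g·m⁻²·a⁻¹

zinc: temperature factor f = +0.038·(-18.6) = -0.7068
  Pd branch = 0.0129·Pd^0.44·e^(0.046·RH+f) = 1.478 μm/a
  Cl⁻ term: 0.0175·303.1^0.57·exp(0.008·86+0.085·-8.6) = 0.4354
  sum: 1.478 + 0.4354 → r_corr = 1.914 μm/a
Convert to mass loss: 1.914 μm/a × 7.14 g/cm³ = 13.66 g·m⁻²·a⁻¹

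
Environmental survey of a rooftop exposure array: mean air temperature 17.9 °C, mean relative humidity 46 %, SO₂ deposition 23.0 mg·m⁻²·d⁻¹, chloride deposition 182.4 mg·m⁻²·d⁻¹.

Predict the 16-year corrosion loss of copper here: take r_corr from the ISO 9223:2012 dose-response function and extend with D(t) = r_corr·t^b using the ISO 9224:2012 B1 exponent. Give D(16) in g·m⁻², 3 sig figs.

copper: f(T) = -0.080·(T−10) [T>10 °C] = -0.6320
  SO₂ term: 0.0053·23.0^0.26·exp(0.059·46-0.6320) = 0.09606
  Sd branch = 0.01025·Sd^0.27·e^(0.036·RH+0.049·T) = 0.5264 μm/a
  r_corr = 0.09606 + 0.5264 = 0.6225 μm/a
Power-law: D(16) = r_corr · 16^0.667
  D(16) = 0.6225 × 16^0.667 = 0.6225 × 6.355 = 3.956 μm
  Mass loss = 3.956 μm × 8.96 g/cm³ = 35.45 g·m⁻²

D(16) = 35.4 g·m⁻²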